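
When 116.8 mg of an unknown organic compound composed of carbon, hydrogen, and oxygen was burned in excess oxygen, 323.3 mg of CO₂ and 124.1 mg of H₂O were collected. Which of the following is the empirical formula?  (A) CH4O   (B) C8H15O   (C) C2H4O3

mol C = 0.3233 g CO₂ ÷ 44.009 g/mol = 0.0073462 mol
mol H = 2 × 0.1241 g H₂O ÷ 18.015 g/mol = 0.013777 mol
mass O = 0.1168 − (0.088236 + 0.013888) = 0.014677 g → mol O = 0.014677 ÷ 15.999 = 0.00091736 mol
Divide by the smallest (0.00091736 mol): C 8.008, H 15.019, O 1.000

(B) C8H15O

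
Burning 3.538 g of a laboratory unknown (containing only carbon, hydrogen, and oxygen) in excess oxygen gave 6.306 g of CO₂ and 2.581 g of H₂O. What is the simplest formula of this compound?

C3H6O2

mol C = 6.306 g CO₂ ÷ 44.009 g/mol = 0.14329 mol
mol H = 2 × 2.581 g H₂O ÷ 18.015 g/mol = 0.28654 mol
mass O = 3.538 − (1.7210 + 0.28883) = 1.5281 g → mol O = 1.5281 ÷ 15.999 = 0.095514 mol
Divide by the smallest (0.095514 mol): C 1.500, H 3.000, O 1.000
Multiplying each by 2 gives whole numbers: C 3.00, H 6.00, O 2.00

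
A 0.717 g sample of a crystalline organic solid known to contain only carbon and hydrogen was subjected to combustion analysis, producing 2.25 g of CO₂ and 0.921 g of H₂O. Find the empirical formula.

mol C = 2.25 g CO₂ ÷ 44.009 g/mol = 0.05113 mol
mol H = 2 × 0.921 g H₂O ÷ 18.015 g/mol = 0.1022 mol
Divide by the smallest (0.05113 mol): C 1.000, H 2.000

CH2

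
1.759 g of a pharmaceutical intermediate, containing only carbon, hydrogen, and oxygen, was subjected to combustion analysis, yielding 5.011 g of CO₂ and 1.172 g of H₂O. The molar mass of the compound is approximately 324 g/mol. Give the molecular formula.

C21H24O3

mol C = 5.011 g CO₂ ÷ 44.009 g/mol = 0.11386 mol
mol H = 2 × 1.172 g H₂O ÷ 18.015 g/mol = 0.13011 mol
mass O = 1.759 − (1.3676 + 0.13115) = 0.26024 g → mol O = 0.26024 ÷ 15.999 = 0.016266 mol
Divide by the smallest (0.016266 mol): C 7.000, H 7.999, O 1.000
Empirical formula: C7H8O
Empirical-formula mass = 108.14 g/mol; 324 ÷ 108.14 ≈ 3, so the molecular formula is C21H24O3.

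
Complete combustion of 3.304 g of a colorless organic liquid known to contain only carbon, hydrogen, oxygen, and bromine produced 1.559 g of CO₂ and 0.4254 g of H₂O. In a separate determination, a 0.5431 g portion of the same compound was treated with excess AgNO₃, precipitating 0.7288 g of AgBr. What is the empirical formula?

mol C = 1.559 g CO₂ ÷ 44.009 g/mol = 0.035425 mol
mol H = 2 × 0.4254 g H₂O ÷ 18.015 g/mol = 0.047227 mol
From the AgBr data: mol Br per gram of compound = (0.7288 ÷ 187.772) ÷ 0.5431 = 0.0071466 mol/g, so in the 3.304 g combustion sample mol Br = 0.023612 mol
mass O = 3.304 − (0.42548 + 0.047605 + 1.8867) = 0.94420 g → mol O = 0.94420 ÷ 15.999 = 0.059016 mol
Divide by the smallest (0.023612 mol): C 1.500, H 2.000, Br 1.000, O 2.499
Multiplying each by 2 gives whole numbers: C 3.00, H 4.00, Br 2.00, O 5.00

C3H4Br2O5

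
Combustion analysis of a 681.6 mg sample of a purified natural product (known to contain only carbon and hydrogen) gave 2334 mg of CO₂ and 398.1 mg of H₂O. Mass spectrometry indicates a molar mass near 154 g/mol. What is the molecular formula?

mol C = 2.334 g CO₂ ÷ 44.009 g/mol = 0.053035 mol
mol H = 2 × 0.3981 g H₂O ÷ 18.015 g/mol = 0.044197 mol
Divide by the smallest (0.044197 mol): C 1.200, H 1.000
Multiplying each by 5 gives whole numbers: C 6.00, H 5.00
Empirical formula: C6H5
Empirical-formula mass = 77.11 g/mol; 154 ÷ 77.11 ≈ 2, so the molecular formula is C12H10.

C12H10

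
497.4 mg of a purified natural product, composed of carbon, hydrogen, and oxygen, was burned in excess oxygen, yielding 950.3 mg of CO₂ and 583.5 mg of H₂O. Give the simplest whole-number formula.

C2H6O

mol C = 0.9503 g CO₂ ÷ 44.009 g/mol = 0.021593 mol
mol H = 2 × 0.5835 g H₂O ÷ 18.015 g/mol = 0.064779 mol
mass O = 0.4974 − (0.25936 + 0.065298) = 0.17275 g → mol O = 0.17275 ÷ 15.999 = 0.010797 mol
Divide by the smallest (0.010797 mol): C 2.000, H 6.000, O 1.000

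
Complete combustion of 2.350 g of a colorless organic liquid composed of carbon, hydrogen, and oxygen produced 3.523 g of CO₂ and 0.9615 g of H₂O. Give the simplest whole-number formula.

mol C = 3.523 g CO₂ ÷ 44.009 g/mol = 0.080052 mol
mol H = 2 × 0.9615 g H₂O ÷ 18.015 g/mol = 0.10674 mol
mass O = 2.350 − (0.96150 + 0.10760) = 1.2809 g → mol O = 1.2809 ÷ 15.999 = 0.080061 mol
Divide by the smallest (0.080052 mol): C 1.000, H 1.333, O 1.000
Multiplying each by 3 gives whole numbers: C 3.00, H 4.00, O 3.00

C3H4O3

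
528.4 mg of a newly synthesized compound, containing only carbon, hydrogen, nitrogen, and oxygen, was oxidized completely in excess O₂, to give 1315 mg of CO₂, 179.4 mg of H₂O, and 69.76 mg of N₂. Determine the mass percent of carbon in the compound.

mol C = 1.315 g CO₂ ÷ 44.009 g/mol = 0.029880 mol
mol H = 2 × 0.1794 g H₂O ÷ 18.015 g/mol = 0.019917 mol
mol N = 2 × 0.06976 g N₂ ÷ 28.014 g/mol = 0.0049804 mol
mass O = 0.5284 − (0.35889 + 0.020076 + 0.069760) = 0.079672 g → mol O = 0.079672 ÷ 15.999 = 0.0049798 mol
mass % C = 0.35889 g ÷ 0.5284 g × 100%

67.92%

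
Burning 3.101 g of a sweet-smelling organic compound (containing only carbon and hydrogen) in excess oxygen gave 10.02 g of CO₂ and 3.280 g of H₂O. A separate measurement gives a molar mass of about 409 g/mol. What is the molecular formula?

C30H48

mol C = 10.02 g CO₂ ÷ 44.009 g/mol = 0.22768 mol
mol H = 2 × 3.280 g H₂O ÷ 18.015 g/mol = 0.36414 mol
Divide by the smallest (0.22768 mol): C 1.000, H 1.599
Multiplying each by 5 gives whole numbers: C 5.00, H 8.00
Empirical formula: C5H8
Empirical-formula mass = 68.12 g/mol; 409 ÷ 68.12 ≈ 6, so the molecular formula is C30H48.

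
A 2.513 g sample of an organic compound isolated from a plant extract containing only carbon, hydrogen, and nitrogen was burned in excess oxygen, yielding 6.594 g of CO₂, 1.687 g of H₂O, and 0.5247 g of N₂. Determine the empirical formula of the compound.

mol C = 6.594 g CO₂ ÷ 44.009 g/mol = 0.14983 mol
mol H = 2 × 1.687 g H₂O ÷ 18.015 g/mol = 0.18729 mol
mol N = 2 × 0.5247 g N₂ ÷ 28.014 g/mol = 0.037460 mol
Divide by the smallest (0.037460 mol): C 4.000, H 5.000, N 1.000

C4H5N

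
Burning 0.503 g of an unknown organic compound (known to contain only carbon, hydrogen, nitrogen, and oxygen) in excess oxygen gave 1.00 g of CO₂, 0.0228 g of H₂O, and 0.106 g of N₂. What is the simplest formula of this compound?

mol C = 1.00 g CO₂ ÷ 44.009 g/mol = 0.02272 mol
mol H = 2 × 0.0228 g H₂O ÷ 18.015 g/mol = 0.002531 mol
mol N = 2 × 0.106 g N₂ ÷ 28.014 g/mol = 0.007568 mol
mass O = 0.503 − (0.2729 + 0.002551 + 0.1060) = 0.1215 g → mol O = 0.1215 ÷ 15.999 = 0.007596 mol
Divide by the smallest (0.002531 mol): C 8.977, H 1.000, N 2.990, O 3.001

C9HN3O3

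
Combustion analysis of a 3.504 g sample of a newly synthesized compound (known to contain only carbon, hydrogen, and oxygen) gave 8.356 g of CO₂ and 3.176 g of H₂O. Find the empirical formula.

mol C = 8.356 g CO₂ ÷ 44.009 g/mol = 0.18987 mol
mol H = 2 × 3.176 g H₂O ÷ 18.015 g/mol = 0.35260 mol
mass O = 3.504 − (2.2805 + 0.35542) = 0.86805 g → mol O = 0.86805 ÷ 15.999 = 0.054257 mol
Divide by the smallest (0.054257 mol): C 3.499, H 6.499, O 1.000
Multiplying each by 2 gives whole numbers: C 7.00, H 13.00, O 2.00

C7H13O2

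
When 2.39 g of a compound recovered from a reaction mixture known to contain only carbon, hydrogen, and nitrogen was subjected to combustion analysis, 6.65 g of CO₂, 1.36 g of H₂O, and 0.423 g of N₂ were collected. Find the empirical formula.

mol C = 6.65 g CO₂ ÷ 44.009 g/mol = 0.1511 mol
mol H = 2 × 1.36 g H₂O ÷ 18.015 g/mol = 0.1510 mol
mol N = 2 × 0.423 g N₂ ÷ 28.014 g/mol = 0.03020 mol
Divide by the smallest (0.03020 mol): C 5.004, H 5.000, N 1.000

C5H5N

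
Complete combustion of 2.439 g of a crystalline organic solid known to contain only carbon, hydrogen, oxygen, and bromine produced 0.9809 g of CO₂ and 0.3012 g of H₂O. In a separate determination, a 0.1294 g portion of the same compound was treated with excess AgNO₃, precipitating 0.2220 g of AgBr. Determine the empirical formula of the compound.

mol C = 0.9809 g CO₂ ÷ 44.009 g/mol = 0.022289 mol
mol H = 2 × 0.3012 g H₂O ÷ 18.015 g/mol = 0.033439 mol
From the AgBr data: mol Br per gram of compound = (0.2220 ÷ 187.772) ÷ 0.1294 = 0.0091367 mol/g, so in the 2.439 g combustion sample mol Br = 0.022284 mol
mass O = 2.439 − (0.26771 + 0.033706 + 1.7806) = 0.35698 g → mol O = 0.35698 ÷ 15.999 = 0.022312 mol
Divide by the smallest (0.022284 mol): C 1.000, H 1.501, Br 1.000, O 1.001
Multiplying each by 2 gives whole numbers: C 2.00, H 3.00, Br 2.00, O 2.00

C2H3Br2O2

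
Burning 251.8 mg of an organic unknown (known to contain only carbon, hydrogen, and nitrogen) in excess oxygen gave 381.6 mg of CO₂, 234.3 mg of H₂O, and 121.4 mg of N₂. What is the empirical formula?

CH3N

mol C = 0.3816 g CO₂ ÷ 44.009 g/mol = 0.0086710 mol
mol H = 2 × 0.2343 g H₂O ÷ 18.015 g/mol = 0.026012 mol
mol N = 2 × 0.1214 g N₂ ÷ 28.014 g/mol = 0.0086671 mol
Divide by the smallest (0.0086671 mol): C 1.000, H 3.001, N 1.000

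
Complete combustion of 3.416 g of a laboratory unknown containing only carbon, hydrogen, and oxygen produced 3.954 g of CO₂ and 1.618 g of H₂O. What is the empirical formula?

C2H4O3

mol C = 3.954 g CO₂ ÷ 44.009 g/mol = 0.089845 mol
mol H = 2 × 1.618 g H₂O ÷ 18.015 g/mol = 0.17963 mol
mass O = 3.416 − (1.0791 + 0.18107) = 2.1558 g → mol O = 2.1558 ÷ 15.999 = 0.13475 mol
Divide by the smallest (0.089845 mol): C 1.000, H 1.999, O 1.500
Multiplying each by 2 gives whole numbers: C 2.00, H 4.00, O 3.00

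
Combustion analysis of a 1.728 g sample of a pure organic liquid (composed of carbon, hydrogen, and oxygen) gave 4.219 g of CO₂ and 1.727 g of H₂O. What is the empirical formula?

mol C = 4.219 g CO₂ ÷ 44.009 g/mol = 0.095867 mol
mol H = 2 × 1.727 g H₂O ÷ 18.015 g/mol = 0.19173 mol
mass O = 1.728 − (1.1515 + 0.19326) = 0.38328 g → mol O = 0.38328 ÷ 15.999 = 0.023957 mol
Divide by the smallest (0.023957 mol): C 4.002, H 8.003, O 1.000

C4H8O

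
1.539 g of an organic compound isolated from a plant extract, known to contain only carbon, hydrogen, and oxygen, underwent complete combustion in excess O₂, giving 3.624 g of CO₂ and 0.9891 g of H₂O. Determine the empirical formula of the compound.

C3H4O

mol C = 3.624 g CO₂ ÷ 44.009 g/mol = 0.082347 mol
mol H = 2 × 0.9891 g H₂O ÷ 18.015 g/mol = 0.10981 mol
mass O = 1.539 − (0.98907 + 0.11069) = 0.43925 g → mol O = 0.43925 ÷ 15.999 = 0.027455 mol
Divide by the smallest (0.027455 mol): C 2.999, H 4.000, O 1.000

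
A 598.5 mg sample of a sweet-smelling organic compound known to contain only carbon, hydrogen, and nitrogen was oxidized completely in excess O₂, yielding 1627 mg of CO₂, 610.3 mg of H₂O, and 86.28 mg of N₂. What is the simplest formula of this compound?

mol C = 1.627 g CO₂ ÷ 44.009 g/mol = 0.036970 mol
mol H = 2 × 0.6103 g H₂O ÷ 18.015 g/mol = 0.067755 mol
mol N = 2 × 0.08628 g N₂ ÷ 28.014 g/mol = 0.0061598 mol
Divide by the smallest (0.0061598 mol): C 6.002, H 11.000, N 1.000

C6H11N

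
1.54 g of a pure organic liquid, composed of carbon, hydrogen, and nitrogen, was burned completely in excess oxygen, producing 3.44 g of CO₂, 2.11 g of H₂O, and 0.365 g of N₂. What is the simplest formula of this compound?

mol C = 3.44 g CO₂ ÷ 44.009 g/mol = 0.07817 mol
mol H = 2 × 2.11 g H₂O ÷ 18.015 g/mol = 0.2342 mol
mol N = 2 × 0.365 g N₂ ÷ 28.014 g/mol = 0.02606 mol
Divide by the smallest (0.02606 mol): C 3.000, H 8.989, N 1.000

C3H9N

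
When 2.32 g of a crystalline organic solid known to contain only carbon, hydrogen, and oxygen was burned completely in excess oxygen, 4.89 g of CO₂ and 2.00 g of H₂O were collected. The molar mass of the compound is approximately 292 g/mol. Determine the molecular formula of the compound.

mol C = 4.89 g CO₂ ÷ 44.009 g/mol = 0.1111 mol
mol H = 2 × 2.00 g H₂O ÷ 18.015 g/mol = 0.2220 mol
mass O = 2.32 − (1.335 + 0.2238) = 0.7616 g → mol O = 0.7616 ÷ 15.999 = 0.04760 mol
Divide by the smallest (0.04760 mol): C 2.334, H 4.664, O 1.000
Multiplying each by 3 gives whole numbers: C 7.00, H 13.99, O 3.00
Empirical formula: C7H14O3
Empirical-formula mass = 146.19 g/mol; 292 ÷ 146.19 ≈ 2, so the molecular formula is C14H28O6.

C14H28O6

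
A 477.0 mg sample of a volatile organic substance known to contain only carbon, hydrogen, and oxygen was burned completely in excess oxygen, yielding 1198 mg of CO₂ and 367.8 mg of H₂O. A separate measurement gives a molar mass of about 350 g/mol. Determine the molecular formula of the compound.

mol C = 1.198 g CO₂ ÷ 44.009 g/mol = 0.027222 mol
mol H = 2 × 0.3678 g H₂O ÷ 18.015 g/mol = 0.040833 mol
mass O = 0.4770 − (0.32696 + 0.041159) = 0.10888 g → mol O = 0.10888 ÷ 15.999 = 0.0068055 mol
Divide by the smallest (0.0068055 mol): C 4.000, H 6.000, O 1.000
Empirical formula: C4H6O
Empirical-formula mass = 70.09 g/mol; 350 ÷ 70.09 ≈ 5, so the molecular formula is C20H30O5.

C20H30O5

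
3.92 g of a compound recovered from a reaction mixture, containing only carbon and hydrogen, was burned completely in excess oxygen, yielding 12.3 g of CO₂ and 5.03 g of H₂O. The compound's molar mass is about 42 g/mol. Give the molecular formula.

mol C = 12.3 g CO₂ ÷ 44.009 g/mol = 0.2795 mol
mol H = 2 × 5.03 g H₂O ÷ 18.015 g/mol = 0.5584 mol
Divide by the smallest (0.2795 mol): C 1.000, H 1.998
Empirical formula: CH2
Empirical-formula mass = 14.03 g/mol; 42 ÷ 14.03 ≈ 3, so the molecular formula is C3H6.

C3H6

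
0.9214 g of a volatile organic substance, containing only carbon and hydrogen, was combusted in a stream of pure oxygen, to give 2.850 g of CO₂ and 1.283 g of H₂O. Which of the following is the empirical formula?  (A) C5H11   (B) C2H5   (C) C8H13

(A) C5H11

mol C = 2.850 g CO₂ ÷ 44.009 g/mol = 0.064759 mol
mol H = 2 × 1.283 g H₂O ÷ 18.015 g/mol = 0.14244 mol
Divide by the smallest (0.064759 mol): C 1.000, H 2.199
Multiplying each by 5 gives whole numbers: C 5.00, H 11.00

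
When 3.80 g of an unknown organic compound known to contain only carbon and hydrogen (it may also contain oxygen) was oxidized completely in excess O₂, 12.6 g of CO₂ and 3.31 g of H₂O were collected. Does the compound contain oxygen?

no

mol C = 12.6 g CO₂ ÷ 44.009 g/mol = 0.2863 mol
mol H = 2 × 3.31 g H₂O ÷ 18.015 g/mol = 0.3675 mol
C and H together account for 3.809 g — essentially the entire 3.80 g sample — so the compound contains no oxygen.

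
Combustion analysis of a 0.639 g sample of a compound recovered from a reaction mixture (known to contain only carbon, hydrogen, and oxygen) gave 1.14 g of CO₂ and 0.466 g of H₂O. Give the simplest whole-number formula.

mol C = 1.14 g CO₂ ÷ 44.009 g/mol = 0.02590 mol
mol H = 2 × 0.466 g H₂O ÷ 18.015 g/mol = 0.05173 mol
mass O = 0.639 − (0.3111 + 0.05215) = 0.2757 g → mol O = 0.2757 ÷ 15.999 = 0.01723 mol
Divide by the smallest (0.01723 mol): C 1.503, H 3.002, O 1.000
Multiplying each by 2 gives whole numbers: C 3.01, H 6.00, O 2.00

C3H6O2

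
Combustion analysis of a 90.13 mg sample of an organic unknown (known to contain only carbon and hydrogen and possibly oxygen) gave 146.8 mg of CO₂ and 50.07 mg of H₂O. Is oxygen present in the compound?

yes

mol C = 0.1468 g CO₂ ÷ 44.009 g/mol = 0.0033357 mol
mol H = 2 × 0.05007 g H₂O ÷ 18.015 g/mol = 0.0055587 mol
C and H account for only 0.045668 g of the 0.09013 g sample; the remaining 0.044462 g must be oxygen.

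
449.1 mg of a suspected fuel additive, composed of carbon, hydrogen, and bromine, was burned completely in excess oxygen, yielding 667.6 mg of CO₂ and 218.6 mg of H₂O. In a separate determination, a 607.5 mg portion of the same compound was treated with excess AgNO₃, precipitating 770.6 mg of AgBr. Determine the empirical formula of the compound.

mol C = 0.6676 g CO₂ ÷ 44.009 g/mol = 0.015170 mol
mol H = 2 × 0.2186 g H₂O ÷ 18.015 g/mol = 0.024269 mol
From the AgBr data: mol Br per gram of compound = (0.7706 ÷ 187.772) ÷ 0.6075 = 0.0067554 mol/g, so in the 0.4491 g combustion sample mol Br = 0.0030339 mol
Divide by the smallest (0.0030339 mol): C 5.000, H 7.999, Br 1.000

C5H8Br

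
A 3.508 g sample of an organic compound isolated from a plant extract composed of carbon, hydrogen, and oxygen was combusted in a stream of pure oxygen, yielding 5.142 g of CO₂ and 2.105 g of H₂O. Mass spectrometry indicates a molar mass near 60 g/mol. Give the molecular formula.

mol C = 5.142 g CO₂ ÷ 44.009 g/mol = 0.11684 mol
mol H = 2 × 2.105 g H₂O ÷ 18.015 g/mol = 0.23369 mol
mass O = 3.508 − (1.4034 + 0.23556) = 1.8691 g → mol O = 1.8691 ÷ 15.999 = 0.11682 mol
Divide by the smallest (0.11682 mol): C 1.000, H 2.000, O 1.000
Empirical formula: CH2O
Empirical-formula mass = 30.03 g/mol; 60 ÷ 30.03 ≈ 2, so the molecular formula is C2H4O2.

C2H4O2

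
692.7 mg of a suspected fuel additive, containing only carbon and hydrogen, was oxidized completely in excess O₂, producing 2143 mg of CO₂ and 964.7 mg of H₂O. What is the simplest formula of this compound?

C5H11

mol C = 2.143 g CO₂ ÷ 44.009 g/mol = 0.048695 mol
mol H = 2 × 0.9647 g H₂O ÷ 18.015 g/mol = 0.10710 mol
Divide by the smallest (0.048695 mol): C 1.000, H 2.199
Multiplying each by 5 gives whole numbers: C 5.00, H 11.00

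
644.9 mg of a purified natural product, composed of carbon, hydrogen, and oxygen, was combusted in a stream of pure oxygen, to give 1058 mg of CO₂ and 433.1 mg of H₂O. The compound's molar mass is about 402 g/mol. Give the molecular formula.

mol C = 1.058 g CO₂ ÷ 44.009 g/mol = 0.024041 mol
mol H = 2 × 0.4331 g H₂O ÷ 18.015 g/mol = 0.048082 mol
mass O = 0.6449 − (0.28875 + 0.048467) = 0.30768 g → mol O = 0.30768 ÷ 15.999 = 0.019231 mol
Divide by the smallest (0.019231 mol): C 1.250, H 2.500, O 1.000
Multiplying each by 4 gives whole numbers: C 5.00, H 10.00, O 4.00
Empirical formula: C5H10O4
Empirical-formula mass = 134.13 g/mol; 402 ÷ 134.13 ≈ 3, so the molecular formula is C15H30O12.

C15H30O12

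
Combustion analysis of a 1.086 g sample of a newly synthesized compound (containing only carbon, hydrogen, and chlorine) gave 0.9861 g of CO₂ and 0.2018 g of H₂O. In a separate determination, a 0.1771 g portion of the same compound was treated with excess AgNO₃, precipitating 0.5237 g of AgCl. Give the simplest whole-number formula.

CHCl

mol C = 0.9861 g CO₂ ÷ 44.009 g/mol = 0.022407 mol
mol H = 2 × 0.2018 g H₂O ÷ 18.015 g/mol = 0.022404 mol
From the AgCl data: mol Cl per gram of compound = (0.5237 ÷ 143.318) ÷ 0.1771 = 0.020633 mol/g, so in the 1.086 g combustion sample mol Cl = 0.022407 mol
Divide by the smallest (0.022404 mol): C 1.000, H 1.000, Cl 1.000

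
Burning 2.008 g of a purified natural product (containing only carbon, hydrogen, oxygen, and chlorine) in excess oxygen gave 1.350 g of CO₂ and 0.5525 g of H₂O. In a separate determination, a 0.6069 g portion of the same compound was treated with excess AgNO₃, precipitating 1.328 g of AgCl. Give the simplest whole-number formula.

CH2ClO

mol C = 1.350 g CO₂ ÷ 44.009 g/mol = 0.030676 mol
mol H = 2 × 0.5525 g H₂O ÷ 18.015 g/mol = 0.061338 mol
From the AgCl data: mol Cl per gram of compound = (1.328 ÷ 143.318) ÷ 0.6069 = 0.015268 mol/g, so in the 2.008 g combustion sample mol Cl = 0.030658 mol
mass O = 2.008 − (0.36844 + 0.061828 + 1.0868) = 0.49090 g → mol O = 0.49090 ÷ 15.999 = 0.030683 mol
Divide by the smallest (0.030658 mol): C 1.001, H 2.001, Cl 1.000, O 1.001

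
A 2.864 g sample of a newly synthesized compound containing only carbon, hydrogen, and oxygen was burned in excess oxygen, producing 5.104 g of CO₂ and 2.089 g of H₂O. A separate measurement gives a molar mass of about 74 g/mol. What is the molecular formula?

C3H6O2

mol C = 5.104 g CO₂ ÷ 44.009 g/mol = 0.11598 mol
mol H = 2 × 2.089 g H₂O ÷ 18.015 g/mol = 0.23192 mol
mass O = 2.864 − (1.3930 + 0.23377) = 1.2372 g → mol O = 1.2372 ÷ 15.999 = 0.077332 mol
Divide by the smallest (0.077332 mol): C 1.500, H 2.999, O 1.000
Multiplying each by 2 gives whole numbers: C 3.00, H 6.00, O 2.00
Empirical formula: C3H6O2
Empirical-formula mass = 74.08 g/mol; 74 ÷ 74.08 ≈ 1, so the molecular formula is C3H6O2.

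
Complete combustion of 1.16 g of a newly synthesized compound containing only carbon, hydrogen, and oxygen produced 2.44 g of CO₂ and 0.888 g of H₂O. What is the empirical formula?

mol C = 2.44 g CO₂ ÷ 44.009 g/mol = 0.05544 mol
mol H = 2 × 0.888 g H₂O ÷ 18.015 g/mol = 0.09858 mol
mass O = 1.16 − (0.6659 + 0.09937) = 0.3947 g → mol O = 0.3947 ÷ 15.999 = 0.02467 mol
Divide by the smallest (0.02467 mol): C 2.247, H 3.996, O 1.000
Multiplying each by 4 gives whole numbers: C 8.99, H 15.98, O 4.00

C9H16O4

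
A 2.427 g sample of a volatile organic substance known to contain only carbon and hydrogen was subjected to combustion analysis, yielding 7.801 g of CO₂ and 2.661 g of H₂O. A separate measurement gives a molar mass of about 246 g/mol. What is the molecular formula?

mol C = 7.801 g CO₂ ÷ 44.009 g/mol = 0.17726 mol
mol H = 2 × 2.661 g H₂O ÷ 18.015 g/mol = 0.29542 mol
Divide by the smallest (0.17726 mol): C 1.000, H 1.667
Multiplying each by 3 gives whole numbers: C 3.00, H 5.00
Empirical formula: C3H5
Empirical-formula mass = 41.07 g/mol; 246 ÷ 41.07 ≈ 6, so the molecular formula is C18H30.

C18H30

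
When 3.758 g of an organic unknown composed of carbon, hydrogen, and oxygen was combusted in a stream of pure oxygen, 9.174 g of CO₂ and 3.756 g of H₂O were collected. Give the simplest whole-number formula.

C4H8O

mol C = 9.174 g CO₂ ÷ 44.009 g/mol = 0.20846 mol
mol H = 2 × 3.756 g H₂O ÷ 18.015 g/mol = 0.41699 mol
mass O = 3.758 − (2.5038 + 0.42032) = 0.83390 g → mol O = 0.83390 ÷ 15.999 = 0.052122 mol
Divide by the smallest (0.052122 mol): C 3.999, H 8.000, O 1.000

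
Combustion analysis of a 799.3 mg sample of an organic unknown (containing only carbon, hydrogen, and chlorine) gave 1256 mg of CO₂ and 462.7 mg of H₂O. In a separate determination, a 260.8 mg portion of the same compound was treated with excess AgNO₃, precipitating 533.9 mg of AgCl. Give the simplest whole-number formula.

C5H9Cl2

mol C = 1.256 g CO₂ ÷ 44.009 g/mol = 0.028540 mol
mol H = 2 × 0.4627 g H₂O ÷ 18.015 g/mol = 0.051368 mol
From the AgCl data: mol Cl per gram of compound = (0.5339 ÷ 143.318) ÷ 0.2608 = 0.014284 mol/g, so in the 0.7993 g combustion sample mol Cl = 0.011417 mol
Divide by the smallest (0.011417 mol): C 2.500, H 4.499, Cl 1.000
Multiplying each by 2 gives whole numbers: C 5.00, H 9.00, Cl 2.00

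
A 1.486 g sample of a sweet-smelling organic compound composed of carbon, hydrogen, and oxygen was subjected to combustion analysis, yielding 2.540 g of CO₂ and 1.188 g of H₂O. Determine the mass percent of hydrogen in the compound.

8.95%

mol C = 2.540 g CO₂ ÷ 44.009 g/mol = 0.057715 mol
mol H = 2 × 1.188 g H₂O ÷ 18.015 g/mol = 0.13189 mol
mass O = 1.486 − (0.69322 + 0.13295) = 0.65983 g → mol O = 0.65983 ÷ 15.999 = 0.041242 mol
mass % H = 0.13295 g ÷ 1.486 g × 100%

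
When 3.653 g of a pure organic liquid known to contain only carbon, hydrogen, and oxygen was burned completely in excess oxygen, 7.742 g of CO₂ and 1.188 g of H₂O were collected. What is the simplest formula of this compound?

C4H3O2

mol C = 7.742 g CO₂ ÷ 44.009 g/mol = 0.17592 mol
mol H = 2 × 1.188 g H₂O ÷ 18.015 g/mol = 0.13189 mol
mass O = 3.653 − (2.1130 + 0.13295) = 1.4071 g → mol O = 1.4071 ÷ 15.999 = 0.087949 mol
Divide by the smallest (0.087949 mol): C 2.000, H 1.500, O 1.000
Multiplying each by 2 gives whole numbers: C 4.00, H 3.00, O 2.00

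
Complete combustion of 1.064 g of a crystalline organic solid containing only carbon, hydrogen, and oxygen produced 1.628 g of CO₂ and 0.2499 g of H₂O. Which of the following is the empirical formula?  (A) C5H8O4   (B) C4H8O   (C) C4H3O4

mol C = 1.628 g CO₂ ÷ 44.009 g/mol = 0.036992 mol
mol H = 2 × 0.2499 g H₂O ÷ 18.015 g/mol = 0.027744 mol
mass O = 1.064 − (0.44432 + 0.027965) = 0.59172 g → mol O = 0.59172 ÷ 15.999 = 0.036985 mol
Divide by the smallest (0.027744 mol): C 1.333, H 1.000, O 1.333
Multiplying each by 3 gives whole numbers: C 4.00, H 3.00, O 4.00

(C) C4H3O4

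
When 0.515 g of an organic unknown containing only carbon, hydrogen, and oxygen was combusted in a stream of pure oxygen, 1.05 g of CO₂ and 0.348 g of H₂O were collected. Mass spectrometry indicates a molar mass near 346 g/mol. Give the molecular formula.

C16H26O8

mol C = 1.05 g CO₂ ÷ 44.009 g/mol = 0.02386 mol
mol H = 2 × 0.348 g H₂O ÷ 18.015 g/mol = 0.03863 mol
mass O = 0.515 − (0.2866 + 0.03894) = 0.1895 g → mol O = 0.1895 ÷ 15.999 = 0.01184 mol
Divide by the smallest (0.01184 mol): C 2.014, H 3.262, O 1.000
Multiplying each by 4 gives whole numbers: C 8.06, H 13.05, O 4.00
Empirical formula: C8H13O4
Empirical-formula mass = 173.19 g/mol; 346 ÷ 173.19 ≈ 2, so the molecular formula is C16H26O8.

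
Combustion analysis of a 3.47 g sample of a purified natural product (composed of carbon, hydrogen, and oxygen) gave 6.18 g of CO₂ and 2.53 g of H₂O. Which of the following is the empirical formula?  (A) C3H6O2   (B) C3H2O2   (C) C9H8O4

mol C = 6.18 g CO₂ ÷ 44.009 g/mol = 0.1404 mol
mol H = 2 × 2.53 g H₂O ÷ 18.015 g/mol = 0.2809 mol
mass O = 3.47 − (1.687 + 0.2831) = 1.500 g → mol O = 1.500 ÷ 15.999 = 0.09377 mol
Divide by the smallest (0.09377 mol): C 1.498, H 2.995, O 1.000
Multiplying each by 2 gives whole numbers: C 3.00, H 5.99, O 2.00

(A) C3H6O2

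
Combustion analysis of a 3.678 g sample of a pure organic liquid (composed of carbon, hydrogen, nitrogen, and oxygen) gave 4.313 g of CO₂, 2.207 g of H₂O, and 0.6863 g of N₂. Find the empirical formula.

C2H5NO2

mol C = 4.313 g CO₂ ÷ 44.009 g/mol = 0.098003 mol
mol H = 2 × 2.207 g H₂O ÷ 18.015 g/mol = 0.24502 mol
mol N = 2 × 0.6863 g N₂ ÷ 28.014 g/mol = 0.048997 mol
mass O = 3.678 − (1.1771 + 0.24698 + 0.68630) = 1.5676 g → mol O = 1.5676 ÷ 15.999 = 0.097982 mol
Divide by the smallest (0.048997 mol): C 2.000, H 5.001, N 1.000, O 2.000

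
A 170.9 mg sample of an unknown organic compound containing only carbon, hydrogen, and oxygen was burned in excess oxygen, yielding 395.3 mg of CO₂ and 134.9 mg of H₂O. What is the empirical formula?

mol C = 0.3953 g CO₂ ÷ 44.009 g/mol = 0.0089823 mol
mol H = 2 × 0.1349 g H₂O ÷ 18.015 g/mol = 0.014976 mol
mass O = 0.1709 − (0.10789 + 0.015096) = 0.047918 g → mol O = 0.047918 ÷ 15.999 = 0.0029951 mol
Divide by the smallest (0.0029951 mol): C 2.999, H 5.000, O 1.000

C3H5O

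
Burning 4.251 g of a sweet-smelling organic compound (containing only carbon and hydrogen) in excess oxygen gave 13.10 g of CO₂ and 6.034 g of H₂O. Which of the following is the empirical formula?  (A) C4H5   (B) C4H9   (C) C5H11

mol C = 13.10 g CO₂ ÷ 44.009 g/mol = 0.29767 mol
mol H = 2 × 6.034 g H₂O ÷ 18.015 g/mol = 0.66989 mol
Divide by the smallest (0.29767 mol): C 1.000, H 2.250
Multiplying each by 4 gives whole numbers: C 4.00, H 9.00

(B) C4H9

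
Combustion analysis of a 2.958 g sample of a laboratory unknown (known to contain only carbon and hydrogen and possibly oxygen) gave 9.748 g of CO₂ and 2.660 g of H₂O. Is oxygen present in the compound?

mol C = 9.748 g CO₂ ÷ 44.009 g/mol = 0.22150 mol
mol H = 2 × 2.660 g H₂O ÷ 18.015 g/mol = 0.29531 mol
C and H together account for 2.9581 g — essentially the entire 2.958 g sample — so the compound contains no oxygen.

no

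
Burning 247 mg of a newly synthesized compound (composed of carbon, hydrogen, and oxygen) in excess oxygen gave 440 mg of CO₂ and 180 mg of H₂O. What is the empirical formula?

mol C = 0.440 g CO₂ ÷ 44.009 g/mol = 0.009998 mol
mol H = 2 × 0.180 g H₂O ÷ 18.015 g/mol = 0.01998 mol
mass O = 0.247 − (0.1201 + 0.02014) = 0.1068 g → mol O = 0.1068 ÷ 15.999 = 0.006674 mol
Divide by the smallest (0.006674 mol): C 1.498, H 2.994, O 1.000
Multiplying each by 2 gives whole numbers: C 3.00, H 5.99, O 2.00

C3H6O2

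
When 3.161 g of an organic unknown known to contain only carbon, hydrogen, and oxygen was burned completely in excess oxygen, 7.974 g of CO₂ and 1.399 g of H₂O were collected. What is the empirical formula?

mol C = 7.974 g CO₂ ÷ 44.009 g/mol = 0.18119 mol
mol H = 2 × 1.399 g H₂O ÷ 18.015 g/mol = 0.15532 mol
mass O = 3.161 − (2.1763 + 0.15656) = 0.82817 g → mol O = 0.82817 ÷ 15.999 = 0.051764 mol
Divide by the smallest (0.051764 mol): C 3.500, H 3.000, O 1.000
Multiplying each by 2 gives whole numbers: C 7.00, H 6.00, O 2.00

C7H6O2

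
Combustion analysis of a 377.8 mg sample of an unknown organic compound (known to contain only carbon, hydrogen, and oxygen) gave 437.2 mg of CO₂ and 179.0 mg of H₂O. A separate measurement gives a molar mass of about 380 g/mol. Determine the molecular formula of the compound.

C10H20O15

mol C = 0.4372 g CO₂ ÷ 44.009 g/mol = 0.0099343 mol
mol H = 2 × 0.1790 g H₂O ÷ 18.015 g/mol = 0.019872 mol
mass O = 0.3778 − (0.11932 + 0.020031) = 0.23845 g → mol O = 0.23845 ÷ 15.999 = 0.014904 mol
Divide by the smallest (0.0099343 mol): C 1.000, H 2.000, O 1.500
Multiplying each by 2 gives whole numbers: C 2.00, H 4.00, O 3.00
Empirical formula: C2H4O3
Empirical-formula mass = 76.05 g/mol; 380 ÷ 76.05 ≈ 5, so the molecular formula is C10H20O15.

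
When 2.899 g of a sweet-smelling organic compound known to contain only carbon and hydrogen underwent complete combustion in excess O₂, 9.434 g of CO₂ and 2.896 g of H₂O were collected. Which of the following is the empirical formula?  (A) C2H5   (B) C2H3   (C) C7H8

(B) C2H3

mol C = 9.434 g CO₂ ÷ 44.009 g/mol = 0.21437 mol
mol H = 2 × 2.896 g H₂O ÷ 18.015 g/mol = 0.32151 mol
Divide by the smallest (0.21437 mol): C 1.000, H 1.500
Multiplying each by 2 gives whole numbers: C 2.00, H 3.00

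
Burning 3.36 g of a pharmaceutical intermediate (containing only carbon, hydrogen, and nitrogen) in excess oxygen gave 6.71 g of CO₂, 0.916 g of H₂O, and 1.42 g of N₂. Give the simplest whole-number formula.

C3H2N2

mol C = 6.71 g CO₂ ÷ 44.009 g/mol = 0.1525 mol
mol H = 2 × 0.916 g H₂O ÷ 18.015 g/mol = 0.1017 mol
mol N = 2 × 1.42 g N₂ ÷ 28.014 g/mol = 0.1014 mol
Divide by the smallest (0.1014 mol): C 1.504, H 1.003, N 1.000
Multiplying each by 2 gives whole numbers: C 3.01, H 2.01, N 2.00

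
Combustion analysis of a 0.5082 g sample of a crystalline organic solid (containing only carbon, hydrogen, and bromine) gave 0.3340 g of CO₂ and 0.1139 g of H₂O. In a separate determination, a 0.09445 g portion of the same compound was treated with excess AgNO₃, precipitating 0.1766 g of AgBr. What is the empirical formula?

mol C = 0.3340 g CO₂ ÷ 44.009 g/mol = 0.0075894 mol
mol H = 2 × 0.1139 g H₂O ÷ 18.015 g/mol = 0.012645 mol
From the AgBr data: mol Br per gram of compound = (0.1766 ÷ 187.772) ÷ 0.09445 = 0.0099577 mol/g, so in the 0.5082 g combustion sample mol Br = 0.0050605 mol
Divide by the smallest (0.0050605 mol): C 1.500, H 2.499, Br 1.000
Multiplying each by 2 gives whole numbers: C 3.00, H 5.00, Br 2.00

C3H5Br2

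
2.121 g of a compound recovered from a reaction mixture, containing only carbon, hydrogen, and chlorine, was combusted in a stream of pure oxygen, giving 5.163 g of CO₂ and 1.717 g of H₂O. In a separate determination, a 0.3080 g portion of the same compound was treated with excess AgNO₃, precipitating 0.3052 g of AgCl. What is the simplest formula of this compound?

mol C = 5.163 g CO₂ ÷ 44.009 g/mol = 0.11732 mol
mol H = 2 × 1.717 g H₂O ÷ 18.015 g/mol = 0.19062 mol
From the AgCl data: mol Cl per gram of compound = (0.3052 ÷ 143.318) ÷ 0.3080 = 0.0069141 mol/g, so in the 2.121 g combustion sample mol Cl = 0.014665 mol
Divide by the smallest (0.014665 mol): C 8.000, H 12.998, Cl 1.000

C8H13Cl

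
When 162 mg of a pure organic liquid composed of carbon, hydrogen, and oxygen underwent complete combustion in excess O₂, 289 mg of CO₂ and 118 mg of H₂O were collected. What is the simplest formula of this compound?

C3H6O2

mol C = 0.289 g CO₂ ÷ 44.009 g/mol = 0.006567 mol
mol H = 2 × 0.118 g H₂O ÷ 18.015 g/mol = 0.01310 mol
mass O = 0.162 − (0.07887 + 0.01320) = 0.06992 g → mol O = 0.06992 ÷ 15.999 = 0.004370 mol
Divide by the smallest (0.004370 mol): C 1.503, H 2.998, O 1.000
Multiplying each by 2 gives whole numbers: C 3.01, H 6.00, O 2.00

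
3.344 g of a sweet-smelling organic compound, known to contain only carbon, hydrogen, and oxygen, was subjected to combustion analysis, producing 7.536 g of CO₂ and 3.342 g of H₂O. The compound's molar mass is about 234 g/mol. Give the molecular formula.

mol C = 7.536 g CO₂ ÷ 44.009 g/mol = 0.17124 mol
mol H = 2 × 3.342 g H₂O ÷ 18.015 g/mol = 0.37102 mol
mass O = 3.344 − (2.0567 + 0.37399) = 0.91327 g → mol O = 0.91327 ÷ 15.999 = 0.057083 mol
Divide by the smallest (0.057083 mol): C 3.000, H 6.500, O 1.000
Multiplying each by 2 gives whole numbers: C 6.00, H 13.00, O 2.00
Empirical formula: C6H13O2
Empirical-formula mass = 117.17 g/mol; 234 ÷ 117.17 ≈ 2, so the molecular formula is C12H26O4.

C12H26O4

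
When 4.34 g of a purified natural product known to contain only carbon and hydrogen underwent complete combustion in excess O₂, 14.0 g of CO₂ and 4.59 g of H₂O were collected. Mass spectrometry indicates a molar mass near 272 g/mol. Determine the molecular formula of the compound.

mol C = 14.0 g CO₂ ÷ 44.009 g/mol = 0.3181 mol
mol H = 2 × 4.59 g H₂O ÷ 18.015 g/mol = 0.5096 mol
Divide by the smallest (0.3181 mol): C 1.000, H 1.602
Multiplying each by 5 gives whole numbers: C 5.00, H 8.01
Empirical formula: C5H8
Empirical-formula mass = 68.12 g/mol; 272 ÷ 68.12 ≈ 4, so the molecular formula is C20H32.

C20H32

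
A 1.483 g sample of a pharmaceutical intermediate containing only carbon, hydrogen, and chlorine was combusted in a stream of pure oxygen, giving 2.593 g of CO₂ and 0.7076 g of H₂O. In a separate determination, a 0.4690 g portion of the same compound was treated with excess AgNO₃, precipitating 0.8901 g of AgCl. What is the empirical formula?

C3H4Cl

mol C = 2.593 g CO₂ ÷ 44.009 g/mol = 0.058920 mol
mol H = 2 × 0.7076 g H₂O ÷ 18.015 g/mol = 0.078557 mol
From the AgCl data: mol Cl per gram of compound = (0.8901 ÷ 143.318) ÷ 0.4690 = 0.013242 mol/g, so in the 1.483 g combustion sample mol Cl = 0.019638 mol
Divide by the smallest (0.019638 mol): C 3.000, H 4.000, Cl 1.000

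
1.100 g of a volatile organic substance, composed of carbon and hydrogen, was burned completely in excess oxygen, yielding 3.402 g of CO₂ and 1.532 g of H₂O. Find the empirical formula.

C5H11

mol C = 3.402 g CO₂ ÷ 44.009 g/mol = 0.077302 mol
mol H = 2 × 1.532 g H₂O ÷ 18.015 g/mol = 0.17008 mol
Divide by the smallest (0.077302 mol): C 1.000, H 2.200
Multiplying each by 5 gives whole numbers: C 5.00, H 11.00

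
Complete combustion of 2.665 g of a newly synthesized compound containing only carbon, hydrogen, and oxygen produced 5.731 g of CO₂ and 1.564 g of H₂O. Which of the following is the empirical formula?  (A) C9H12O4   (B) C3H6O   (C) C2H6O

mol C = 5.731 g CO₂ ÷ 44.009 g/mol = 0.13022 mol
mol H = 2 × 1.564 g H₂O ÷ 18.015 g/mol = 0.17363 mol
mass O = 2.665 − (1.5641 + 0.17502) = 0.92587 g → mol O = 0.92587 ÷ 15.999 = 0.057870 mol
Divide by the smallest (0.057870 mol): C 2.250, H 3.000, O 1.000
Multiplying each by 4 gives whole numbers: C 9.00, H 12.00, O 4.00

(A) C9H12O4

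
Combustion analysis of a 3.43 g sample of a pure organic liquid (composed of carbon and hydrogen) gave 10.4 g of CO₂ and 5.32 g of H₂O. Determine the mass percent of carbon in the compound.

82.8%

mol C = 10.4 g CO₂ ÷ 44.009 g/mol = 0.2363 mol
mol H = 2 × 5.32 g H₂O ÷ 18.015 g/mol = 0.5906 mol
mass % C = 2.838 g ÷ 3.43 g × 100%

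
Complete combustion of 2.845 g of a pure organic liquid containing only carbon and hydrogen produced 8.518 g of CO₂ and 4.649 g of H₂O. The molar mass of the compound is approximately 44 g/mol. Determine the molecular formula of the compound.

C3H8

mol C = 8.518 g CO₂ ÷ 44.009 g/mol = 0.19355 mol
mol H = 2 × 4.649 g H₂O ÷ 18.015 g/mol = 0.51613 mol
Divide by the smallest (0.19355 mol): C 1.000, H 2.667
Multiplying each by 3 gives whole numbers: C 3.00, H 8.00
Empirical formula: C3H8
Empirical-formula mass = 44.10 g/mol; 44 ÷ 44.10 ≈ 1, so the molecular formula is C3H8.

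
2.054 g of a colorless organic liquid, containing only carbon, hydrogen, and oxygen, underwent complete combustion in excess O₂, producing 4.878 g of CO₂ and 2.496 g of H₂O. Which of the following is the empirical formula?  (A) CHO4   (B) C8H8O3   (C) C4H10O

mol C = 4.878 g CO₂ ÷ 44.009 g/mol = 0.11084 mol
mol H = 2 × 2.496 g H₂O ÷ 18.015 g/mol = 0.27710 mol
mass O = 2.054 − (1.3313 + 0.27932) = 0.44337 g → mol O = 0.44337 ÷ 15.999 = 0.027712 mol
Divide by the smallest (0.027712 mol): C 4.000, H 9.999, O 1.000

(C) C4H10O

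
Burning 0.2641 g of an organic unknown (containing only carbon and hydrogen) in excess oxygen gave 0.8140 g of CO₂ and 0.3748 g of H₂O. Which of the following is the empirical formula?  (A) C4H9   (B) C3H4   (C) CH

(A) C4H9

mol C = 0.8140 g CO₂ ÷ 44.009 g/mol = 0.018496 mol
mol H = 2 × 0.3748 g H₂O ÷ 18.015 g/mol = 0.041610 mol
Divide by the smallest (0.018496 mol): C 1.000, H 2.250
Multiplying each by 4 gives whole numbers: C 4.00, H 9.00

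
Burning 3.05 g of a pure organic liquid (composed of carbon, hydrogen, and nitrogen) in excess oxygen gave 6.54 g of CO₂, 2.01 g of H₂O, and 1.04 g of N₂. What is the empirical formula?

mol C = 6.54 g CO₂ ÷ 44.009 g/mol = 0.1486 mol
mol H = 2 × 2.01 g H₂O ÷ 18.015 g/mol = 0.2231 mol
mol N = 2 × 1.04 g N₂ ÷ 28.014 g/mol = 0.07425 mol
Divide by the smallest (0.07425 mol): C 2.001, H 3.005, N 1.000

C2H3N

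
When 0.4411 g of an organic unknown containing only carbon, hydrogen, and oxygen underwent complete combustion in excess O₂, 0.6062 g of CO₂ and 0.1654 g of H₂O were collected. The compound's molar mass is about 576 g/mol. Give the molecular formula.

C18H24O21

mol C = 0.6062 g CO₂ ÷ 44.009 g/mol = 0.013774 mol
mol H = 2 × 0.1654 g H₂O ÷ 18.015 g/mol = 0.018362 mol
mass O = 0.4411 − (0.16544 + 0.018509) = 0.25715 g → mol O = 0.25715 ÷ 15.999 = 0.016073 mol
Divide by the smallest (0.013774 mol): C 1.000, H 1.333, O 1.167
Multiplying each by 6 gives whole numbers: C 6.00, H 8.00, O 7.00
Empirical formula: C6H8O7
Empirical-formula mass = 192.12 g/mol; 576 ÷ 192.12 ≈ 3, so the molecular formula is C18H24O21.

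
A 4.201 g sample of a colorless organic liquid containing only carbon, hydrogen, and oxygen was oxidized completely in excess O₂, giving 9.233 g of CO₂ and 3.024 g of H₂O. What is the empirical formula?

mol C = 9.233 g CO₂ ÷ 44.009 g/mol = 0.20980 mol
mol H = 2 × 3.024 g H₂O ÷ 18.015 g/mol = 0.33572 mol
mass O = 4.201 − (2.5199 + 0.33841) = 1.3427 g → mol O = 1.3427 ÷ 15.999 = 0.083925 mol
Divide by the smallest (0.083925 mol): C 2.500, H 4.000, O 1.000
Multiplying each by 2 gives whole numbers: C 5.00, H 8.00, O 2.00

C5H8O2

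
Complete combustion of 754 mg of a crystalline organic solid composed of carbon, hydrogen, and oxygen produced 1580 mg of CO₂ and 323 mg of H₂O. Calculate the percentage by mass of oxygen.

mol C = 1.58 g CO₂ ÷ 44.009 g/mol = 0.03590 mol
mol H = 2 × 0.323 g H₂O ÷ 18.015 g/mol = 0.03586 mol
mass O = 0.754 − (0.4312 + 0.03615) = 0.2866 g → mol O = 0.2866 ÷ 15.999 = 0.01792 mol
mass % O = 0.2866 g ÷ 0.754 g × 100%

38.0%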